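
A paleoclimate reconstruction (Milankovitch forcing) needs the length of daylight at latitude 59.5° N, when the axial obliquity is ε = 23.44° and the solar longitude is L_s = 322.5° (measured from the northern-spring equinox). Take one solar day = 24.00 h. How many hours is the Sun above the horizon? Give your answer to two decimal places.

8.66 h

Solar declination: sin δ = sin ε · sin L_s = sin 23.44° × sin 322.5° = -0.24216, so δ = -14.014°.
cos h₀ = −tan ϕ · tan δ = −tan(+59.5°) × tan(-14.014°) = 0.4237, so h₀ = 1.1333 rad = 64.93°.
Daylight = 2h₀/(2π) × 24.00 h = (1.1333/π) × 24.00 = 8.66 h.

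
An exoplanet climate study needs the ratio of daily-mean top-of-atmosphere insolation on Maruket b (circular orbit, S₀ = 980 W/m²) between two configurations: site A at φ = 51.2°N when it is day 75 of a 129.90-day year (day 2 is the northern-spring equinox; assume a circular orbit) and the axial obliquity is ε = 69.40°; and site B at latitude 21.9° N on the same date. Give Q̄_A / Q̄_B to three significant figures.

Q̄_A / Q̄_B ≈ 0.325

— Configuration A (φ=+51.2°):
Solar longitude: λ_s = 360° × (75 − 2)/129.90 = 202.309°.
sin δ = sin 69.40° × sin 202.309° = -0.35534, so δ = -20.814°.
cos H₀ = −tan(+51.2°) tan(-20.814°) = 0.4728, H₀ = 1.0783 rad.
Bracket: H₀ sin φ sin δ + cos φ cos δ sin H₀ = 1.0783×0.77934×-0.35534 + 0.62660×0.93474×0.88117 = -0.298614 + 0.516108 = 0.217494.
Q̄ = (S₀/π) × [bracket] = (980/π) × 0.217494 = 67.846 W/m².
— Configuration B (φ=+21.9°):
cos H₀ = −tan(+21.9°) tan(-20.814°) = 0.1528, H₀ = 1.4174 rad.
Bracket: H₀ sin φ sin δ + cos φ cos δ sin H₀ = 1.4174×0.37299×-0.35534 + 0.92784×0.93474×0.98825 = -0.187860 + 0.857099 = 0.669239.
Q̄ = (S₀/π) × [bracket] = (980/π) × 0.669239 = 208.76 W/m².
Ratio Q̄_A / Q̄_B = 67.846 / 208.76 = 0.3250.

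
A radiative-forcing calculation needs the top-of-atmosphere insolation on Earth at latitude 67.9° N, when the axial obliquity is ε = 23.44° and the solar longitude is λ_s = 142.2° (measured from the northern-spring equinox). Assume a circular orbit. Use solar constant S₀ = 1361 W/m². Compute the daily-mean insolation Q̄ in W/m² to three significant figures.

Solar declination: sin δ = sin ε · sin λ_s = sin 23.44° × sin 142.2° = 0.24381, so δ = +14.111°.
cos H₀ = −tan(+67.9°) tan(+14.111°) = -0.6191, H₀ = 2.2384 rad.
Bracket: H₀ sin φ sin δ + cos φ cos δ sin H₀ = 2.2384×0.92653×0.24381 + 0.37622×0.96982×0.78531 = 0.505648 + 0.286533 = 0.792181.
Q̄ = (S₀/π) × [bracket] = (1361/π) × 0.792181 = 343.2 W/m².

Q̄ ≈ 343 W/m²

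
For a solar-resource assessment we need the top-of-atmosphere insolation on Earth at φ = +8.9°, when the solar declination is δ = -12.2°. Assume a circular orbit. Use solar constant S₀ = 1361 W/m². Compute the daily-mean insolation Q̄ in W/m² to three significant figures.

Q̄ ≈ 396 W/m²

cos H₀ = −tan(+8.9°) tan(-12.200°) = 0.0339, H₀ = 1.5369 rad.
Bracket: H₀ sin φ sin δ + cos φ cos δ sin H₀ = 1.5369×0.15471×-0.21132 + 0.98796×0.97742×0.99943 = -0.050246 + 0.965101 = 0.914855.
Q̄ = (S₀/π) × [bracket] = (1361/π) × 0.914855 = 396.3 W/m².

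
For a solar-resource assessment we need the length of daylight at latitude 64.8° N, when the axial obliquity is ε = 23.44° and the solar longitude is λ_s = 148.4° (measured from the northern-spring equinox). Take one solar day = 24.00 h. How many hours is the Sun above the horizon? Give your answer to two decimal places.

15.59 h

Solar declination: sin δ = sin ε · sin λ_s = sin 23.44° × sin 148.4° = 0.20844, so δ = +12.031°.
cos H₀ = −tan φ · tan δ = −tan(+64.8°) × tan(+12.031°) = -0.4529, so H₀ = 2.0408 rad = 116.93°.
Daylight = 2H₀/(2π) × 24.00 h = (2.0408/π) × 24.00 = 15.59 h.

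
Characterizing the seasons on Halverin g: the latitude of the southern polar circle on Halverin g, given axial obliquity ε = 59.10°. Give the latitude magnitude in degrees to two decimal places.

The polar circle is the lowest latitude that experiences at least one full rotation of continuous darkness at the northern-summer solstice; it lies at |φ| = 90° − ε = 90° − 59.10° = 30.90°.

30.90°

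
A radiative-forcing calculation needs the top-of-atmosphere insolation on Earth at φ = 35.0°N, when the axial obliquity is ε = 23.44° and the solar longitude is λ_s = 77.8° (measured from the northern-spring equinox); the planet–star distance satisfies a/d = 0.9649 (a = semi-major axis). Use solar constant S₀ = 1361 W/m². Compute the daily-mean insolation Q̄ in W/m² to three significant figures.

Q̄ ≈ 459 W/m²

Solar declination: sin δ = sin ε · sin λ_s = sin 23.44° × sin 77.8° = 0.38880, so δ = +22.880°.
cos H₀ = −tan(+35.0°) tan(+22.880°) = -0.2955, H₀ = 1.8708 rad.
Bracket: H₀ sin φ sin δ + cos φ cos δ sin H₀ = 1.8708×0.57358×0.38880 + 0.81915×0.92132×0.95534 = 0.417203 + 0.720994 = 1.138197.
Inverse-square distance factor (a/d)² = 0.9649² = 0.931032.
Q̄ = (S₀/π) × 0.931032 × [bracket] = (1361/π) × 0.931032 × 1.138197 = 459.1 W/m².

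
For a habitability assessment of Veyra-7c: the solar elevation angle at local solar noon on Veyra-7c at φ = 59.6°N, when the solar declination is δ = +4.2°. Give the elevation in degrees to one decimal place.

34.6°

At local noon the hour angle is zero, so the zenith angle equals |φ − δ| = |+59.6° − (+4.200°)| = 55.400°.
Elevation = 90° − 55.400° = 34.6°.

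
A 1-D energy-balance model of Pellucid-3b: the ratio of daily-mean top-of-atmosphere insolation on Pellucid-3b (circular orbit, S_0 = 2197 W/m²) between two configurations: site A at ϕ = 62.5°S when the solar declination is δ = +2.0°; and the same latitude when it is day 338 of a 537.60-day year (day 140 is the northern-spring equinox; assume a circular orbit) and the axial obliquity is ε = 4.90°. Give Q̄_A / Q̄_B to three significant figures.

— Configuration A (ϕ=-62.5°):
cos h₀ = −tan(-62.5°) tan(+2.000°) = 0.0671, h₀ = 1.5037 rad.
Bracket: h₀ sin ϕ sin δ + cos ϕ cos δ sin h₀ = 1.5037×-0.88701×0.03490 + 0.46175×0.99939×0.99775 = -0.046550 + 0.460430 = 0.413880.
Q̄ = (S_0/π) × [bracket] = (2197/π) × 0.413880 = 289.44 W/m².
— Configuration B (ϕ=-62.5°):
Solar longitude: L_s = 360° × (338 − 140)/537.60 = 132.589°.
sin δ = sin 4.90° × sin 132.589° = 0.06289, so δ = +3.605°.
cos h₀ = −tan(-62.5°) tan(+3.605°) = 0.1210, h₀ = 1.4495 rad.
Bracket: h₀ sin ϕ sin δ + cos ϕ cos δ sin h₀ = 1.4495×-0.88701×0.06289 + 0.46175×0.99802×0.99265 = -0.080859 + 0.457449 = 0.376590.
Q̄ = (S_0/π) × [bracket] = (2197/π) × 0.376590 = 263.36 W/m².
Ratio Q̄_A / Q̄_B = 289.44 / 263.36 = 1.099.

Q̄_A / Q̄_B ≈ 1.10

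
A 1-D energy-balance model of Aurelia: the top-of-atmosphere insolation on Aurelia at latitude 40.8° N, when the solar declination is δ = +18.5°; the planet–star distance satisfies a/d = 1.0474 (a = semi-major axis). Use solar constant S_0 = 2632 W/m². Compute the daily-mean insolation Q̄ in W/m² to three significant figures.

cos h₀ = −tan(+40.8°) tan(+18.500°) = -0.2888, h₀ = 1.8638 rad.
Bracket: h₀ sin ϕ sin δ + cos ϕ cos δ sin h₀ = 1.8638×0.65342×0.31730 + 0.75700×0.94832×0.95738 = 0.386422 + 0.687282 = 1.073704.
Inverse-square distance factor (a/d)² = 1.0474² = 1.097047.
Q̄ = (S_0/π) × 1.097047 × [bracket] = (2632/π) × 1.097047 × 1.073704 = 986.8 W/m².

Q̄ ≈ 987 W/m²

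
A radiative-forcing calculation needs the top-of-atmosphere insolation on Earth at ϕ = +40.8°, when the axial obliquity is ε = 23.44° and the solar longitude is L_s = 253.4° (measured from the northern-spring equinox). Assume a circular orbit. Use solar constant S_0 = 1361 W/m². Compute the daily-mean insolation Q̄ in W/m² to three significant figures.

Solar declination: sin δ = sin ε · sin L_s = sin 23.44° × sin 253.4° = -0.38121, so δ = -22.409°.
cos h₀ = −tan(+40.8°) tan(-22.409°) = 0.3559, h₀ = 1.2069 rad.
Bracket: h₀ sin ϕ sin δ + cos ϕ cos δ sin h₀ = 1.2069×0.65342×-0.38121 + 0.75700×0.92449×0.93451 = -0.300627 + 0.654006 = 0.353379.
Q̄ = (S_0/π) × [bracket] = (1361/π) × 0.353379 = 153.1 W/m².

Q̄ ≈ 153 W/m²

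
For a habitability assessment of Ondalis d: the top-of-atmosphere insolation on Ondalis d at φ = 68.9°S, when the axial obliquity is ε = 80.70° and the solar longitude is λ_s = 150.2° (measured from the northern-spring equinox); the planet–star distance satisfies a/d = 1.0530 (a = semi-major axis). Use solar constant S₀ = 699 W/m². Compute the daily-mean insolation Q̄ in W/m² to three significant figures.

Q̄ ≈ 0.00 W/m²

Solar declination: sin δ = sin ε · sin λ_s = sin 80.70° × sin 150.2° = 0.49044, so δ = +29.370°.
cos H₀ = −tan(-68.9°) tan(+29.370°) = 1.4585 ≥ 1 ⇒ polar night, H₀ = 0 and Q̄ = 0.
Inverse-square distance factor (a/d)² = 1.0530² = 1.108809.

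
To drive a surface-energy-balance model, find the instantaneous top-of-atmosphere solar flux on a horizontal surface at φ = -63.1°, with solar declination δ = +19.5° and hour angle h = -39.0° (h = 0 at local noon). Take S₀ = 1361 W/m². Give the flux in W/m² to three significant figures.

45.9 W/m²

cos θ_z = sin φ sin δ + cos φ cos δ cos h = -0.297688 + 0.331440 = 0.033752.
Flux = S₀ · cos θ_z = 1361 × 0.033752 = 45.94 W/m².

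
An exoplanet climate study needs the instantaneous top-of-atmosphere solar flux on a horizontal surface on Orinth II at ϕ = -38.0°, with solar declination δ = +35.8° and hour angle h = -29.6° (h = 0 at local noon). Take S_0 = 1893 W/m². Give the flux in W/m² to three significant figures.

cos θ_z = sin ϕ sin δ + cos ϕ cos δ cos h = -0.360136 + 0.555718 = 0.195582.
Flux = S_0 · cos θ_z = 1893 × 0.195582 = 370.2 W/m².

370 W/m²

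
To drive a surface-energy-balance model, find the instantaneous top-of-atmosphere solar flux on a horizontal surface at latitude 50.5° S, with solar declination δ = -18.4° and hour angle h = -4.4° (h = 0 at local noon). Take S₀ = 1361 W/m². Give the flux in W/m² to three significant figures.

cos θ_z = sin φ sin δ + cos φ cos δ cos h = 0.243563 + 0.601781 = 0.845344.
Flux = S₀ · cos θ_z = 1361 × 0.845344 = 1151 W/m².

1.15e+03 W/m²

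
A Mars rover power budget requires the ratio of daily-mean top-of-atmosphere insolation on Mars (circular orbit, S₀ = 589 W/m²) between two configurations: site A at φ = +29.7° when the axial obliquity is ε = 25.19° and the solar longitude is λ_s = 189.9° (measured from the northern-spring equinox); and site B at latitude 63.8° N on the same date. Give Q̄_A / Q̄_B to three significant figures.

— Configuration A (φ=+29.7°):
Solar declination: sin δ = sin ε · sin λ_s = sin 25.19° × sin 189.9° = -0.07318, so δ = -4.196°.
cos H₀ = −tan(+29.7°) tan(-4.196°) = 0.0419, H₀ = 1.5289 rad.
Bracket: H₀ sin φ sin δ + cos φ cos δ sin H₀ = 1.5289×0.49546×-0.07318 + 0.86863×0.99732×0.99912 = -0.055434 + 0.865540 = 0.810106.
Q̄ = (S₀/π) × [bracket] = (589/π) × 0.810106 = 151.88 W/m².
— Configuration B (φ=+63.8°):
cos H₀ = −tan(+63.8°) tan(-4.196°) = 0.1491, H₀ = 1.4211 rad.
Bracket: H₀ sin φ sin δ + cos φ cos δ sin H₀ = 1.4211×0.89726×-0.07318 + 0.44151×0.99732×0.98882 = -0.093312 + 0.435404 = 0.342092.
Q̄ = (S₀/π) × [bracket] = (589/π) × 0.342092 = 64.137 W/m².
Ratio Q̄_A / Q̄_B = 151.88 / 64.137 = 2.368.

Q̄_A / Q̄_B ≈ 2.37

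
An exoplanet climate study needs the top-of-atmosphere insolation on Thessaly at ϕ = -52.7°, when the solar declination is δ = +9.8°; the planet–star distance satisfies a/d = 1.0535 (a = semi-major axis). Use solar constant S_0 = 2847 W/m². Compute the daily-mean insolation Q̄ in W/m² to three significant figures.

Q̄ ≈ 402 W/m²

cos h₀ = −tan(-52.7°) tan(+9.800°) = 0.2267, h₀ = 1.3421 rad.
Bracket: h₀ sin ϕ sin δ + cos ϕ cos δ sin h₀ = 1.3421×-0.79547×0.17021 + 0.60599×0.98541×0.97396 = -0.181716 + 0.581599 = 0.399883.
Inverse-square distance factor (a/d)² = 1.0535² = 1.109862.
Q̄ = (S_0/π) × 1.109862 × [bracket] = (2847/π) × 1.109862 × 0.399883 = 402.2 W/m².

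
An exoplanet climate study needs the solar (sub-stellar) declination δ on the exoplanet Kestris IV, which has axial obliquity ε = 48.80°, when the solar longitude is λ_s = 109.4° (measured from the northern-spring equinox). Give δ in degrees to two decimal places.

sin δ = sin ε · sin λ_s = sin 48.80° × sin 109.4° = 0.709695.
δ = arcsin(0.709695) = +45.21°.

δ = +45.21°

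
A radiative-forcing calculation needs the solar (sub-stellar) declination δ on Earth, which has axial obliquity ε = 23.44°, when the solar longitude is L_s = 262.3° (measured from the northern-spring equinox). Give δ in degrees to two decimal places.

δ = -23.22°

sin δ = sin ε · sin L_s = sin 23.44° × sin 262.3° = -0.394202.
δ = arcsin(-0.394202) = -23.22°.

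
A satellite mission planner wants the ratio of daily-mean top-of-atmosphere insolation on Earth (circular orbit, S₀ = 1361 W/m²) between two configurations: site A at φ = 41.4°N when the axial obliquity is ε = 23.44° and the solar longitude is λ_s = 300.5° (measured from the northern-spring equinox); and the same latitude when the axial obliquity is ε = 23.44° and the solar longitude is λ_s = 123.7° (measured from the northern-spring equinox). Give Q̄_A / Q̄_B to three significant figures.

— Configuration A (φ=+41.4°):
Solar declination: sin δ = sin ε · sin λ_s = sin 23.44° × sin 300.5° = -0.34275, so δ = -20.044°.
cos H₀ = −tan(+41.4°) tan(-20.044°) = 0.3217, H₀ = 1.2433 rad.
Bracket: H₀ sin φ sin δ + cos φ cos δ sin H₀ = 1.2433×0.66131×-0.34275 + 0.75011×0.93943×0.94686 = -0.281811 + 0.667229 = 0.385418.
Q̄ = (S₀/π) × [bracket] = (1361/π) × 0.385418 = 166.97 W/m².
— Configuration B (φ=+41.4°):
Solar declination: sin δ = sin ε · sin λ_s = sin 23.44° × sin 123.7° = 0.33094, so δ = +19.326°.
cos H₀ = −tan(+41.4°) tan(+19.326°) = -0.3092, H₀ = 1.8851 rad.
Bracket: H₀ sin φ sin δ + cos φ cos δ sin H₀ = 1.8851×0.66131×0.33094 + 0.75011×0.94365×0.95100 = 0.412562 + 0.673157 = 1.085719.
Q̄ = (S₀/π) × [bracket] = (1361/π) × 1.085719 = 470.35 W/m².
Ratio Q̄_A / Q̄_B = 166.97 / 470.35 = 0.3550.

Q̄_A / Q̄_B ≈ 0.355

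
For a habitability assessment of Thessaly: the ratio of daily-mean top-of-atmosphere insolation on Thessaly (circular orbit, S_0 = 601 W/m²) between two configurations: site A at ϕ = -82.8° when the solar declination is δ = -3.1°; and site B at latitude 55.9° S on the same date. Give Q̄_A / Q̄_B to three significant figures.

— Configuration A (ϕ=-82.8°):
cos h₀ = −tan(-82.8°) tan(-3.100°) = -0.4287, h₀ = 2.0139 rad.
Bracket: h₀ sin ϕ sin δ + cos ϕ cos δ sin h₀ = 2.0139×-0.99211×-0.05408 + 0.12533×0.99854×0.90344 = 0.108052 + 0.113063 = 0.221115.
Q̄ = (S_0/π) × [bracket] = (601/π) × 0.221115 = 42.300 W/m².
— Configuration B (ϕ=-55.9°):
cos h₀ = −tan(-55.9°) tan(-3.100°) = -0.0800, h₀ = 1.6509 rad.
Bracket: h₀ sin ϕ sin δ + cos ϕ cos δ sin h₀ = 1.6509×-0.82806×-0.05408 + 0.56064×0.99854×0.99680 = 0.073930 + 0.558030 = 0.631960.
Q̄ = (S_0/π) × [bracket] = (601/π) × 0.631960 = 120.90 W/m².
Ratio Q̄_A / Q̄_B = 42.300 / 120.90 = 0.3499.

Q̄_A / Q̄_B ≈ 0.350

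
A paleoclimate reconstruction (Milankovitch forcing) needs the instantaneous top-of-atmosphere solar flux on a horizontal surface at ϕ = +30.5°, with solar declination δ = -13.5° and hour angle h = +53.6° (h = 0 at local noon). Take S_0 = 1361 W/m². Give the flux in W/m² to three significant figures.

cos θ_z = sin ϕ sin δ + cos ϕ cos δ cos h = -0.118482 + 0.497180 = 0.378698.
Flux = S_0 · cos θ_z = 1361 × 0.378698 = 515.4 W/m².

515 W/m²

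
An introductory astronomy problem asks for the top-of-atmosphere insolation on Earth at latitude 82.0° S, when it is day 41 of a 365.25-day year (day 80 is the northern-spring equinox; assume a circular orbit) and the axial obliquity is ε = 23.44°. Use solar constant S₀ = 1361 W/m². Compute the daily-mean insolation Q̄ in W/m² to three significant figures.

Q̄ ≈ 333 W/m²

Solar longitude: λ_s = 360° × (41 − 80)/365.25 = -38.439°, i.e. -38.439° + 360° = 321.561°.
sin δ = sin 23.44° × sin 321.561° = -0.24730, so δ = -14.318°.
cos H₀ = −tan(-82.0°) tan(-14.318°) = -1.8160 ≤ −1 ⇒ polar day, H₀ = π.
Bracket: H₀ sin φ sin δ + cos φ cos δ sin H₀ = 3.1416×-0.99027×-0.24730 + 0.13917×0.96894×0.00000 = 0.769358 + 0.000000 = 0.769358.
Q̄ = (S₀/π) × [bracket] = (1361/π) × 0.769358 = 333.3 W/m².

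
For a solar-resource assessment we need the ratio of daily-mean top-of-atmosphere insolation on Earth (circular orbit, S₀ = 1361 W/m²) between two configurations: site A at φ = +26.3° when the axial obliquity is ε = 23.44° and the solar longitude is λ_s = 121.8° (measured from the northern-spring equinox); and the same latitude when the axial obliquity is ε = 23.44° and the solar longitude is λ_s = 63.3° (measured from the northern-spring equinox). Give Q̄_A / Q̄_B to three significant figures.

— Configuration A (φ=+26.3°):
Solar declination: sin δ = sin ε · sin λ_s = sin 23.44° × sin 121.8° = 0.33808, so δ = +19.760°.
cos H₀ = −tan(+26.3°) tan(+19.760°) = -0.1775, H₀ = 1.7493 rad.
Bracket: H₀ sin φ sin δ + cos φ cos δ sin H₀ = 1.7493×0.44307×0.33808 + 0.89649×0.94112×0.98411 = 0.262033 + 0.830298 = 1.092331.
Q̄ = (S₀/π) × [bracket] = (1361/π) × 1.092331 = 473.22 W/m².
— Configuration B (φ=+26.3°):
Solar declination: sin δ = sin ε · sin λ_s = sin 23.44° × sin 63.3° = 0.35537, so δ = +20.816°.
cos H₀ = −tan(+26.3°) tan(+20.816°) = -0.1879, H₀ = 1.7598 rad.
Bracket: H₀ sin φ sin δ + cos φ cos δ sin H₀ = 1.7598×0.44307×0.35537 + 0.89649×0.93472×0.98219 = 0.277087 + 0.823043 = 1.100130.
Q̄ = (S₀/π) × [bracket] = (1361/π) × 1.100130 = 476.60 W/m².
Ratio Q̄_A / Q̄_B = 473.22 / 476.60 = 0.9929.

Q̄_A / Q̄_B ≈ 0.993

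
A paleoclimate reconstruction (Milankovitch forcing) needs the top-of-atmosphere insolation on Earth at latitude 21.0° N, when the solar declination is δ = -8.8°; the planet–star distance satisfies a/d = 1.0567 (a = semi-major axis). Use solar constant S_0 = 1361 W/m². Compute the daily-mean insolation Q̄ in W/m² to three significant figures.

cos h₀ = −tan(+21.0°) tan(-8.800°) = 0.0594, h₀ = 1.5113 rad.
Bracket: h₀ sin ϕ sin δ + cos ϕ cos δ sin h₀ = 1.5113×0.35837×-0.15299 + 0.93358×0.98823×0.99823 = -0.082860 + 0.920959 = 0.838099.
Inverse-square distance factor (a/d)² = 1.0567² = 1.116615.
Q̄ = (S_0/π) × 1.116615 × [bracket] = (1361/π) × 1.116615 × 0.838099 = 405.4 W/m².

Q̄ ≈ 405 W/m²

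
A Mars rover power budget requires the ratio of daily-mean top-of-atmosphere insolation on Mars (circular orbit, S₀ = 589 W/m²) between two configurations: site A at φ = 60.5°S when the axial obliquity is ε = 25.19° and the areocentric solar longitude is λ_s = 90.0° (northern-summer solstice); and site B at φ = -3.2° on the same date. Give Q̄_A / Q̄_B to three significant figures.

Q̄_A / Q̄_B ≈ 0.0339

— Configuration A (φ=-60.5°):
sin δ = sin 25.19° × sin 90.0° = 0.42562, so δ = +25.190°.
cos H₀ = −tan(-60.5°) tan(+25.190°) = 0.8313, H₀ = 0.5893 rad.
Bracket: H₀ sin φ sin δ + cos φ cos δ sin H₀ = 0.5893×-0.87036×0.42562 + 0.49242×0.90490×0.55576 = -0.218302 + 0.247642 = 0.029340.
Q̄ = (S₀/π) × [bracket] = (589/π) × 0.029340 = 5.5008 W/m².
— Configuration B (φ=-3.2°):
cos H₀ = −tan(-3.2°) tan(+25.190°) = 0.0263, H₀ = 1.5445 rad.
Bracket: H₀ sin φ sin δ + cos φ cos δ sin H₀ = 1.5445×-0.05582×0.42562 + 0.99844×0.90490×0.99965 = -0.036694 + 0.903172 = 0.866478.
Q̄ = (S₀/π) × [bracket] = (589/π) × 0.866478 = 162.45 W/m².
Ratio Q̄_A / Q̄_B = 5.5008 / 162.45 = 0.03386.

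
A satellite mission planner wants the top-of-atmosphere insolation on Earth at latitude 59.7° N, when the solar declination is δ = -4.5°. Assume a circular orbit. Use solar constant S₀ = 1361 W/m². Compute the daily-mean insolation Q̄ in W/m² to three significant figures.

cos H₀ = −tan(+59.7°) tan(-4.500°) = 0.1347, H₀ = 1.4357 rad.
Bracket: H₀ sin φ sin δ + cos φ cos δ sin H₀ = 1.4357×0.86340×-0.07846 + 0.50453×0.99692×0.99089 = -0.097258 + 0.498394 = 0.401136.
Q̄ = (S₀/π) × [bracket] = (1361/π) × 0.401136 = 173.8 W/m².

Q̄ ≈ 174 W/m²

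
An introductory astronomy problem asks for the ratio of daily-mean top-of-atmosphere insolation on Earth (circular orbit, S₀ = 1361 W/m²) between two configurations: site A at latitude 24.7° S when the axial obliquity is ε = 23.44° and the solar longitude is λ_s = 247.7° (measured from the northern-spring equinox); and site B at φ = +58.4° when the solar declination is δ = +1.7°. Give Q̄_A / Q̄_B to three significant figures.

— Configuration A (φ=-24.7°):
Solar declination: sin δ = sin ε · sin λ_s = sin 23.44° × sin 247.7° = -0.36804, so δ = -21.595°.
cos H₀ = −tan(-24.7°) tan(-21.595°) = -0.1821, H₀ = 1.7539 rad.
Bracket: H₀ sin φ sin δ + cos φ cos δ sin H₀ = 1.7539×-0.41787×-0.36804 + 0.90851×0.92981×0.98329 = 0.269737 + 0.830626 = 1.100363.
Q̄ = (S₀/π) × [bracket] = (1361/π) × 1.100363 = 476.70 W/m².
— Configuration B (φ=+58.4°):
cos H₀ = −tan(+58.4°) tan(+1.700°) = -0.0482, H₀ = 1.6191 rad.
Bracket: H₀ sin φ sin δ + cos φ cos δ sin H₀ = 1.6191×0.85173×0.02967 + 0.52399×0.99956×0.99884 = 0.040916 + 0.523152 = 0.564068.
Q̄ = (S₀/π) × [bracket] = (1361/π) × 0.564068 = 244.37 W/m².
Ratio Q̄_A / Q̄_B = 476.70 / 244.37 = 1.951.

Q̄_A / Q̄_B ≈ 1.95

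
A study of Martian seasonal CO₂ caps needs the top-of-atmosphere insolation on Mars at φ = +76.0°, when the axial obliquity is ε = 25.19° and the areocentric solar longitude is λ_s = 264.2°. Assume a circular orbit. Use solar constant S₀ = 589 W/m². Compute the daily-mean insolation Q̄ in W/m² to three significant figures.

sin δ = sin 25.19° × sin 264.2° = -0.42344, so δ = -25.052°.
cos H₀ = −tan(+76.0°) tan(-25.052°) = 1.8747 ≥ 1 ⇒ polar night, H₀ = 0 and Q̄ = 0.

Q̄ ≈ 0.00 W/m²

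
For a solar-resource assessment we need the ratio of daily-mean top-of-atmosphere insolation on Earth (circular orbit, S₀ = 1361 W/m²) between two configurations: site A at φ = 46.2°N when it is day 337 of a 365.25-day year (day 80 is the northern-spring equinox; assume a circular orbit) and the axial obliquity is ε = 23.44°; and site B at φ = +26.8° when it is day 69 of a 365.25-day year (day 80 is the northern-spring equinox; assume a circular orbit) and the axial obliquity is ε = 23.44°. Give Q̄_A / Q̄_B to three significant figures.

Q̄_A / Q̄_B ≈ 0.320

— Configuration A (φ=+46.2°):
Solar longitude: λ_s = 360° × (337 − 80)/365.25 = 253.306°.
sin δ = sin 23.44° × sin 253.306° = -0.38102, so δ = -22.397°.
cos H₀ = −tan(+46.2°) tan(-22.397°) = 0.4297, H₀ = 1.1266 rad.
Bracket: H₀ sin φ sin δ + cos φ cos δ sin H₀ = 1.1266×0.72176×-0.38102 + 0.69214×0.92457×0.90295 = -0.309821 + 0.577826 = 0.268005.
Q̄ = (S₀/π) × [bracket] = (1361/π) × 0.268005 = 116.11 W/m².
— Configuration B (φ=+26.8°):
Solar longitude: λ_s = 360° × (69 − 80)/365.25 = -10.842°, i.e. -10.842° + 360° = 349.158°.
sin δ = sin 23.44° × sin 349.158° = -0.07482, so δ = -4.291°.
cos H₀ = −tan(+26.8°) tan(-4.291°) = 0.0379, H₀ = 1.5329 rad.
Bracket: H₀ sin φ sin δ + cos φ cos δ sin H₀ = 1.5329×0.45088×-0.07482 + 0.89259×0.99720×0.99928 = -0.051712 + 0.889450 = 0.837738.
Q̄ = (S₀/π) × [bracket] = (1361/π) × 0.837738 = 362.92 W/m².
Ratio Q̄_A / Q̄_B = 116.11 / 362.92 = 0.3199.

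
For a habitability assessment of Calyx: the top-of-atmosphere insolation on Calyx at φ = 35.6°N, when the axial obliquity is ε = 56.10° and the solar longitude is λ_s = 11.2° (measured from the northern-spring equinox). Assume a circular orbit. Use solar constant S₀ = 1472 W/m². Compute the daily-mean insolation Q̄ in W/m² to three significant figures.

Solar declination: sin δ = sin ε · sin λ_s = sin 56.10° × sin 11.2° = 0.16122, so δ = +9.278°.
cos H₀ = −tan(+35.6°) tan(+9.278°) = -0.1169, H₀ = 1.6880 rad.
Bracket: H₀ sin φ sin δ + cos φ cos δ sin H₀ = 1.6880×0.58212×0.16122 + 0.81310×0.98692×0.99314 = 0.158418 + 0.796960 = 0.955378.
Q̄ = (S₀/π) × [bracket] = (1472/π) × 0.955378 = 447.6 W/m².

Q̄ ≈ 448 W/m²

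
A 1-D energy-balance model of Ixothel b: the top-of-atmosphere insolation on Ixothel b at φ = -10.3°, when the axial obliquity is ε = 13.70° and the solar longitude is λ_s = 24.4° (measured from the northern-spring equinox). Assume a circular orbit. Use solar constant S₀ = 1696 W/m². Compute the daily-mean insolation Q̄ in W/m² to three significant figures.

Q̄ ≈ 514 W/m²

Solar declination: sin δ = sin ε · sin λ_s = sin 13.70° × sin 24.4° = 0.09784, so δ = +5.615°.
cos H₀ = −tan(-10.3°) tan(+5.615°) = 0.0179, H₀ = 1.5529 rad.
Bracket: H₀ sin φ sin δ + cos φ cos δ sin H₀ = 1.5529×-0.17880×0.09784 + 0.98389×0.99520×0.99984 = -0.027166 + 0.979011 = 0.951845.
Q̄ = (S₀/π) × [bracket] = (1696/π) × 0.951845 = 513.9 W/m².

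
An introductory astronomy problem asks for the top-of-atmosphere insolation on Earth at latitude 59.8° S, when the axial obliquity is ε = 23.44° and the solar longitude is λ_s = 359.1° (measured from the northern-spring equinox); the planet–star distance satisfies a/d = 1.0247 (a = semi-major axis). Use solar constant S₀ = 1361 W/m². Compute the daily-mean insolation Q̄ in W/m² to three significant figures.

Q̄ ≈ 233 W/m²

Solar declination: sin δ = sin ε · sin λ_s = sin 23.44° × sin 359.1° = -0.00625, so δ = -0.358°.
cos H₀ = −tan(-59.8°) tan(-0.358°) = -0.0107, H₀ = 1.5815 rad.
Bracket: H₀ sin φ sin δ + cos φ cos δ sin H₀ = 1.5815×-0.86427×-0.00625 + 0.50302×0.99998×0.99994 = 0.008543 + 0.502980 = 0.511523.
Inverse-square distance factor (a/d)² = 1.0247² = 1.050010.
Q̄ = (S₀/π) × 1.050010 × [bracket] = (1361/π) × 1.050010 × 0.511523 = 232.7 W/m².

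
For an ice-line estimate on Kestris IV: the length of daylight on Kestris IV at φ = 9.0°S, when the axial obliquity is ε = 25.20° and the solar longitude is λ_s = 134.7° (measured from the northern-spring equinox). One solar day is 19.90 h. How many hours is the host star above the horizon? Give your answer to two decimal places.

Solar declination: sin δ = sin ε · sin λ_s = sin 25.20° × sin 134.7° = 0.30264, so δ = +17.616°.
cos H₀ = −tan φ · tan δ = −tan(-9.0°) × tan(+17.616°) = 0.0503, so H₀ = 1.5205 rad = 87.12°.
Daylight = 2H₀/(2π) × 19.90 h = (1.5205/π) × 19.90 = 9.63 h.

9.63 h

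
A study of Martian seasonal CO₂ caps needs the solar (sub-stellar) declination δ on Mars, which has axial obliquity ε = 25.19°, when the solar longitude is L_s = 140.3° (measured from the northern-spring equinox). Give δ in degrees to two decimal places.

δ = +15.78°

sin δ = sin ε · sin L_s = sin 25.19° × sin 140.3° = 0.271873.
δ = arcsin(0.271873) = +15.78°.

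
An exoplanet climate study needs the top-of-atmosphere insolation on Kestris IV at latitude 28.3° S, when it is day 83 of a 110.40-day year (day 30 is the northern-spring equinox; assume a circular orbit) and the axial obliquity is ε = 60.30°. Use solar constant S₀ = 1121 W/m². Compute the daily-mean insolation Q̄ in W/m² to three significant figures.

Q̄ ≈ 284 W/m²

Solar longitude: λ_s = 360° × (83 − 30)/110.40 = 172.826°.
sin δ = sin 60.30° × sin 172.826° = 0.10848, so δ = +6.227°.
cos H₀ = −tan(-28.3°) tan(+6.227°) = 0.0588, H₀ = 1.5120 rad.
Bracket: H₀ sin φ sin δ + cos φ cos δ sin H₀ = 1.5120×-0.47409×0.10848 + 0.88048×0.99410×0.99827 = -0.077761 + 0.873771 = 0.796010.
Q̄ = (S₀/π) × [bracket] = (1121/π) × 0.796010 = 284.0 W/m².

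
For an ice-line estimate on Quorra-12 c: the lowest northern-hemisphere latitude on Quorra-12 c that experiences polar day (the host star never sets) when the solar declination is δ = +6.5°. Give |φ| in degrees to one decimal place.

|φ| = 83.5°

Polar day requires cos H₀ = −tan φ tan δ ≤ −1, i.e. tan φ tan δ ≥ 1.
The boundary is |tan φ| · |tan δ| = 1, so |φ| = 90° − |δ| = 90° − 6.5° = 83.5° in the northern hemisphere.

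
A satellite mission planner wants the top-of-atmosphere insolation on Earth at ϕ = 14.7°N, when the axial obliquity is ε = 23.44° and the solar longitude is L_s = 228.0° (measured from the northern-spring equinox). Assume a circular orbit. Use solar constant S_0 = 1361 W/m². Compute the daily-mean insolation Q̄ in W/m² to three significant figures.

Solar declination: sin δ = sin ε · sin L_s = sin 23.44° × sin 228.0° = -0.29561, so δ = -17.194°.
cos h₀ = −tan(+14.7°) tan(-17.194°) = 0.0812, h₀ = 1.4895 rad.
Bracket: h₀ sin ϕ sin δ + cos ϕ cos δ sin h₀ = 1.4895×0.25376×-0.29561 + 0.96727×0.95531×0.99670 = -0.111733 + 0.920993 = 0.809260.
Q̄ = (S_0/π) × [bracket] = (1361/π) × 0.809260 = 350.6 W/m².

Q̄ ≈ 351 W/m²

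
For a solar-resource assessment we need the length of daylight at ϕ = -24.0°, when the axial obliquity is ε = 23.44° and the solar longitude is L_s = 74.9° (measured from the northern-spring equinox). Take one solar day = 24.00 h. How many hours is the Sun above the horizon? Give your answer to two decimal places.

Solar declination: sin δ = sin ε · sin L_s = sin 23.44° × sin 74.9° = 0.38405, so δ = +22.585°.
cos h₀ = −tan ϕ · tan δ = −tan(-24.0°) × tan(+22.585°) = 0.1852, so h₀ = 1.3845 rad = 79.33°.
Daylight = 2h₀/(2π) × 24.00 h = (1.3845/π) × 24.00 = 10.58 h.

10.58 h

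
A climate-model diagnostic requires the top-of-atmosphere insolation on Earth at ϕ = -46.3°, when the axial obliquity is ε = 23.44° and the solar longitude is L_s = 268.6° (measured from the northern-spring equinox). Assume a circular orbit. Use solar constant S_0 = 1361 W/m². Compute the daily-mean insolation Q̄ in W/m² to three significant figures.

Solar declination: sin δ = sin ε · sin L_s = sin 23.44° × sin 268.6° = -0.39767, so δ = -23.433°.
cos h₀ = −tan(-46.3°) tan(-23.433°) = -0.4535, h₀ = 2.0415 rad.
Bracket: h₀ sin ϕ sin δ + cos ϕ cos δ sin h₀ = 2.0415×-0.72297×-0.39767 + 0.69088×0.91753×0.89123 = 0.586938 + 0.564953 = 1.151891.
Q̄ = (S_0/π) × [bracket] = (1361/π) × 1.151891 = 499.0 W/m².

Q̄ ≈ 499 W/m²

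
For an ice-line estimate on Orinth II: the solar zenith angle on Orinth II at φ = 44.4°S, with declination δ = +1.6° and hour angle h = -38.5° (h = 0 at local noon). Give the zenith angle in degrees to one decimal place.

θ_z = 57.4°

cos θ_z = sin φ sin δ + cos φ cos δ cos h = -0.019536 + 0.558934 = 0.539398.
θ_z = arccos(0.539398) = 57.4°.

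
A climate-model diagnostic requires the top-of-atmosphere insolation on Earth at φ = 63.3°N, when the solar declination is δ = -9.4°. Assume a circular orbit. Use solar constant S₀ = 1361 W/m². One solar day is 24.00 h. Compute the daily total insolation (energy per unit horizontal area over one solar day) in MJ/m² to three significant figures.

cos H₀ = −tan(+63.3°) tan(-9.400°) = 0.3292, H₀ = 1.2354 rad.
Bracket: H₀ sin φ sin δ + cos φ cos δ sin H₀ = 1.2354×0.89337×-0.16333 + 0.44932×0.98657×0.94428 = -0.180262 + 0.418586 = 0.238324.
Q̄ = (S₀/π) × [bracket] = (1361/π) × 0.238324 = 103.25 W/m².
Daily total = Q̄ × 24.00 h × 3600 s/h = 103.25 × 24.00 × 3600 / 10⁶ = 8.921 MJ/m².

8.92 MJ/m²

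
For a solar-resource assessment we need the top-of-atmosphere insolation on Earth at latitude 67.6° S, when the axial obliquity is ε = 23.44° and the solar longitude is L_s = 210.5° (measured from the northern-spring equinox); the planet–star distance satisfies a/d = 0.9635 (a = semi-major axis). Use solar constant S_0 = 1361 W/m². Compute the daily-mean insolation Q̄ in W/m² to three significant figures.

Solar declination: sin δ = sin ε · sin L_s = sin 23.44° × sin 210.5° = -0.20189, so δ = -11.648°.
cos h₀ = −tan(-67.6°) tan(-11.648°) = -0.5001, h₀ = 2.0945 rad.
Bracket: h₀ sin ϕ sin δ + cos ϕ cos δ sin h₀ = 2.0945×-0.92455×-0.20189 + 0.38107×0.97941×0.86595 = 0.390954 + 0.323193 = 0.714147.
Inverse-square distance factor (a/d)² = 0.9635² = 0.928332.
Q̄ = (S_0/π) × 0.928332 × [bracket] = (1361/π) × 0.928332 × 0.714147 = 287.2 W/m².

Q̄ ≈ 287 W/m²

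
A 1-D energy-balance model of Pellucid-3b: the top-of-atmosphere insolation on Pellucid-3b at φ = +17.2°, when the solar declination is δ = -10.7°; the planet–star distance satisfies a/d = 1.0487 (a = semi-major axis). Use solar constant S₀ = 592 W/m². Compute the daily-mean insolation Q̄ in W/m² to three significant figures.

Q̄ ≈ 177 W/m²

cos H₀ = −tan(+17.2°) tan(-10.700°) = 0.0585, H₀ = 1.5123 rad.
Bracket: H₀ sin φ sin δ + cos φ cos δ sin H₀ = 1.5123×0.29571×-0.18567 + 0.95528×0.98261×0.99829 = -0.083032 + 0.937063 = 0.854031.
Inverse-square distance factor (a/d)² = 1.0487² = 1.099772.
Q̄ = (S₀/π) × 1.099772 × [bracket] = (592/π) × 1.099772 × 0.854031 = 177.0 W/m².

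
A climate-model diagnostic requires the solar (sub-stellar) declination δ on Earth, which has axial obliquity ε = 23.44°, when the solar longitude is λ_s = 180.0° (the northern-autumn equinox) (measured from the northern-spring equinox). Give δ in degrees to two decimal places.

sin δ = sin ε · sin λ_s = sin 23.44° × sin 180.0° = 0.000000.
δ = arcsin(0.000000) = +0.00°.

δ = +0.00°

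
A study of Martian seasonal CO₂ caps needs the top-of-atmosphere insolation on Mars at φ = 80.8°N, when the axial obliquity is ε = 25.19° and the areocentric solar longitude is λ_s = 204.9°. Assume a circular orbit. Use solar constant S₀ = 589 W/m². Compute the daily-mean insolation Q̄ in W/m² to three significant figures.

sin δ = sin 25.19° × sin 204.9° = -0.17920, so δ = -10.323°.
cos H₀ = −tan(+80.8°) tan(-10.323°) = 1.1246 ≥ 1 ⇒ polar night, H₀ = 0 and Q̄ = 0.

Q̄ ≈ 0.00 W/m²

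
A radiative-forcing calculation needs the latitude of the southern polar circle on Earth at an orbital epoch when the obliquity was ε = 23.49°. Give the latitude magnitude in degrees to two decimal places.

66.51°

The polar circle is the lowest latitude that experiences at least one full rotation of continuous darkness at the northern-summer solstice; it lies at |ϕ| = 90° − ε = 90° − 23.49° = 66.51°.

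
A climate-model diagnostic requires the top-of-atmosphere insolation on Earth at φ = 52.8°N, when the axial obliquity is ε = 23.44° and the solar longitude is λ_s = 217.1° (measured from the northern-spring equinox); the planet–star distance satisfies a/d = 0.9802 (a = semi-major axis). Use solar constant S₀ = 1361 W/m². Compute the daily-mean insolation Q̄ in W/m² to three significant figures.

Solar declination: sin δ = sin ε · sin λ_s = sin 23.44° × sin 217.1° = -0.23995, so δ = -13.884°.
cos H₀ = −tan(+52.8°) tan(-13.884°) = 0.3256, H₀ = 1.2391 rad.
Bracket: H₀ sin φ sin δ + cos φ cos δ sin H₀ = 1.2391×0.79653×-0.23995 + 0.60460×0.97079×0.94550 = -0.236826 + 0.554951 = 0.318125.
Inverse-square distance factor (a/d)² = 0.9802² = 0.960792.
Q̄ = (S₀/π) × 0.960792 × [bracket] = (1361/π) × 0.960792 × 0.318125 = 132.4 W/m².

Q̄ ≈ 132 W/m²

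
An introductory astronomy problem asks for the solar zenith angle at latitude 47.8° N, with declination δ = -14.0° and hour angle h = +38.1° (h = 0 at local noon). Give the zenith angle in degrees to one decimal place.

cos θ_z = sin φ sin δ + cos φ cos δ cos h = -0.179217 + 0.512899 = 0.333682.
θ_z = arccos(0.333682) = 70.5°.

θ_z = 70.5°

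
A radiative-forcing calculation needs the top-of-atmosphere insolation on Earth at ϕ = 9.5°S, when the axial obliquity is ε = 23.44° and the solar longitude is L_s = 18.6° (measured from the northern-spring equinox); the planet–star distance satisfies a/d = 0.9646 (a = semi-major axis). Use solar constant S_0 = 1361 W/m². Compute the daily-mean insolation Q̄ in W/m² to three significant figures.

Q̄ ≈ 381 W/m²

Solar declination: sin δ = sin ε · sin L_s = sin 23.44° × sin 18.6° = 0.12688, so δ = +7.289°.
cos h₀ = −tan(-9.5°) tan(+7.289°) = 0.0214, h₀ = 1.5494 rad.
Bracket: h₀ sin ϕ sin δ + cos ϕ cos δ sin h₀ = 1.5494×-0.16505×0.12688 + 0.98629×0.99192×0.99977 = -0.032447 + 0.978096 = 0.945649.
Inverse-square distance factor (a/d)² = 0.9646² = 0.930453.
Q̄ = (S_0/π) × 0.930453 × [bracket] = (1361/π) × 0.930453 × 0.945649 = 381.2 W/m².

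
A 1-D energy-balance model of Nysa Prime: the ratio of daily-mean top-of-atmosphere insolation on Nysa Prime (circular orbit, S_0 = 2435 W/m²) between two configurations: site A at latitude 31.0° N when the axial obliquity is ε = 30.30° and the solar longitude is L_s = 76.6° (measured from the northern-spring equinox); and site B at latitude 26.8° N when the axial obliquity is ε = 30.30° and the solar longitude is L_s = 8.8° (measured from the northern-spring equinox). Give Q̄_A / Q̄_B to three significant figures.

Q̄_A / Q̄_B ≈ 1.26

— Configuration A (ϕ=+31.0°):
Solar declination: sin δ = sin ε · sin L_s = sin 30.30° × sin 76.6° = 0.49079, so δ = +29.393°.
cos h₀ = −tan(+31.0°) tan(+29.393°) = -0.3385, h₀ = 1.9161 rad.
Bracket: h₀ sin ϕ sin δ + cos ϕ cos δ sin h₀ = 1.9161×0.51504×0.49079 + 0.85717×0.87128×0.94098 = 0.484345 + 0.702757 = 1.187102.
Q̄ = (S_0/π) × [bracket] = (2435/π) × 1.187102 = 920.10 W/m².
— Configuration B (ϕ=+26.8°):
Solar declination: sin δ = sin ε · sin L_s = sin 30.30° × sin 8.8° = 0.07719, so δ = +4.427°.
cos h₀ = −tan(+26.8°) tan(+4.427°) = -0.0391, h₀ = 1.6099 rad.
Bracket: h₀ sin ϕ sin δ + cos ϕ cos δ sin h₀ = 1.6099×0.45088×0.07719 + 0.89259×0.99702×0.99924 = 0.056030 + 0.889254 = 0.945284.
Q̄ = (S_0/π) × [bracket] = (2435/π) × 0.945284 = 732.68 W/m².
Ratio Q̄_A / Q̄_B = 920.10 / 732.68 = 1.256.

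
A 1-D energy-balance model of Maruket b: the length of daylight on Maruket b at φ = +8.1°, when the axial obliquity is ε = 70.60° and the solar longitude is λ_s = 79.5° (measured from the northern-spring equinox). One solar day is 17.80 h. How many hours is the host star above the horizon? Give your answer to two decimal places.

Solar declination: sin δ = sin ε · sin λ_s = sin 70.60° × sin 79.5° = 0.92743, so δ = +68.037°.
cos H₀ = −tan φ · tan δ = −tan(+8.1°) × tan(+68.037°) = -0.3529, so H₀ = 1.9315 rad = 110.67°.
Daylight = 2H₀/(2π) × 17.80 h = (1.9315/π) × 17.80 = 10.94 h.

10.94 h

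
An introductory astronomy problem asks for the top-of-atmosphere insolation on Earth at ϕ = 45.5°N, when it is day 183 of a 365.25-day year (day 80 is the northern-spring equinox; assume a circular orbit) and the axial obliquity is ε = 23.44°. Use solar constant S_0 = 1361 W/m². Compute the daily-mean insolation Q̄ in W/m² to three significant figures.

Solar longitude: L_s = 360° × (183 − 80)/365.25 = 101.520°.
sin δ = sin 23.44° × sin 101.520° = 0.38978, so δ = +22.941°.
cos h₀ = −tan(+45.5°) tan(+22.941°) = -0.4307, h₀ = 2.0161 rad.
Bracket: h₀ sin ϕ sin δ + cos ϕ cos δ sin h₀ = 2.0161×0.71325×0.38978 + 0.70091×0.92091×0.90249 = 0.560497 + 0.582535 = 1.143032.
Q̄ = (S_0/π) × [bracket] = (1361/π) × 1.143032 = 495.2 W/m².

Q̄ ≈ 495 W/m²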